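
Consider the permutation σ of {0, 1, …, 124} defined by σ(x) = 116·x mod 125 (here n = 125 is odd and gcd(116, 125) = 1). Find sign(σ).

+1

Orbit of 66 under x↦116x: [66, 31, 96, 11, 26, 16, 106]… (length divides ord_125(116)).
Decompose π into cycles: lengths [25, 25, 25, 25, 5, 5, 5, 5, 1, 1, 1, 1, 1] (13 cycles, including the fixed point 0).
sign(π) = (−1)^{n − #cycles} = (−1)^{125−13} = (−1)^112 = +1.
Zolotarev: (116|125) = +1, matching the cycle-count sign.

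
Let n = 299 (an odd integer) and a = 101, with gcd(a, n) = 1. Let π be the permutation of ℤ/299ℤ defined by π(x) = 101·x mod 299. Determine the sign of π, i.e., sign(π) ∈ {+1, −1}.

+1

Start at x=259: 259 → 146 → 95 → 27 → 36 → 48 → 64 → … (one orbit).
Decompose π into cycles: lengths [66, 66, 66, 66, 11, 11, 6, 6, 1] (9 cycles, including the fixed point 0).
sign(π) = (−1)^{n − #cycles} = (−1)^{299−9} = (−1)^290 = +1.
Zolotarev: (101|299) = +1, matching the cycle-count sign.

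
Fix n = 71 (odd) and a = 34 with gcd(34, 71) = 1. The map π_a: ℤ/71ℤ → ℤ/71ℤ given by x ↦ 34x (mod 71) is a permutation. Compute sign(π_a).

-1

Trace 26: π^k(26) = [26, 32, 23, 1, 34, 20, 41] for k=0..6.
Cycle type of π: 14×5 + 1; total 6 cycles.
Σ(ℓ_i−1) = 71−6 = 65; sign = (−1)^65 = -1.
Check: (34/71) = -1 by Zolotarev.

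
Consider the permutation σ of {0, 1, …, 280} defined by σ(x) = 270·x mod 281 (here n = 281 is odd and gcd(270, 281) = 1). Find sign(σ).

-1

Trace 16: π^k(16) = [16, 105, 250, 60, 183, 235, 225] for k=0..6.
Cycle lengths of π_270 on ℤ/281ℤ: [280, 1]; 2 cycles in total.
With 2 cycles on 281 points, sign = (−1)^{281−2} = -1.
Via Zolotarev, sign(π_{270}) = (270|281) = -1.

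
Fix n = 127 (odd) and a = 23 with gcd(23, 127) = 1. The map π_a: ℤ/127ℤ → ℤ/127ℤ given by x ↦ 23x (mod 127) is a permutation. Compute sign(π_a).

-1

Trace 25: π^k(25) = [25, 67, 17, 10, 103, 83, 4] for k=0..6.
π_23 has 2 disjoint cycles with lengths [126, 1] on {0,…,126}.
127 − 2 = 125 transpositions; sign(π) = (−1)^125 = -1.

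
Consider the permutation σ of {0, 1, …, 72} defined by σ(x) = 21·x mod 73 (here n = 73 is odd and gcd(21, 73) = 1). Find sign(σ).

-1

Trace 8: π^k(8) = [8, 22, 24, 66, 72, 52, 70] for k=0..6.
Cycle lengths of π_21 on ℤ/73ℤ: [24, 24, 24, 1]; 4 cycles in total.
With 4 cycles on 73 points, sign = (−1)^{73−4} = -1.
The Jacobi symbol (21|73) = -1 (Zolotarev) agrees.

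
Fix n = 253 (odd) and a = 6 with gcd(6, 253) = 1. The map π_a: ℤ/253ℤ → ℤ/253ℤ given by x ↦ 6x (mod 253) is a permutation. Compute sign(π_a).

Start at x=104: 104 → 118 → 202 → 200 → 188 → 116 → 190 → … (one orbit).
Decompose π into cycles: lengths [110, 110, 11, 11, 10, 1] (6 cycles, including the fixed point 0).
n − c = 253 − 6 = 247; sign = (−1)^247 = -1.
(6|253)_J = -1 (Zolotarev's lemma cross-check).

-1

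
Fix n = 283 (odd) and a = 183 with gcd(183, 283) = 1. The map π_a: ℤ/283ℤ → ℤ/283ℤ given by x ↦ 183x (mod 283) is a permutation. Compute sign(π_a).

-1

Start at x=176: 176 → 229 → 23 → 247 → 204 → 259 → 136 → … (one orbit).
2 cycles of lengths [282, 1].
n − c = 283 − 2 = 281; sign = (−1)^281 = -1.
Via Zolotarev, sign(π_{183}) = (183|283) = -1.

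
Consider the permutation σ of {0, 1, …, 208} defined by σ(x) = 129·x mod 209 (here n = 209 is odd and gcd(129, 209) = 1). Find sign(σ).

Orbit of 72 under x↦129x: [72, 92, 164, 47, 2, 49, 51]… (length divides ord_209(129)).
Cycle type of π: 90×2 + 18 + 10 + 1; total 5 cycles.
n − c = 209 − 5 = 204; sign = (−1)^204 = +1.
(129|209)_J = +1 (Zolotarev's lemma cross-check).

+1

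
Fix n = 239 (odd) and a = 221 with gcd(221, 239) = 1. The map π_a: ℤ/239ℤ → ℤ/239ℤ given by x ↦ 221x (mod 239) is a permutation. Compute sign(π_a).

Trace 22: π^k(22) = [22, 82, 197, 39, 15, 208, 80] for k=0..6.
Cycle type of π: 238 + 1; total 2 cycles.
2 cycles on 239: each ℓ→(−1)^(ℓ−1), product (−1)^237 = -1.
The Jacobi symbol (221|239) = -1 (Zolotarev) agrees.

-1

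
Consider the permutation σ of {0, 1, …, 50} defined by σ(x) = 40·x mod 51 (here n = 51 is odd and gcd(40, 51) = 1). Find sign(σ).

-1

Trace 40: π^k(40) = [40, 19, 46, 4, 7, 25, 31] for k=0..6.
Cycle lengths of π_40 on ℤ/51ℤ: [16, 16, 16, 1, 1, 1]; 6 cycles in total.
6 cycles on 51: each ℓ→(−1)^(ℓ−1), product (−1)^45 = -1.
The Jacobi symbol (40|51) = -1 (Zolotarev) agrees.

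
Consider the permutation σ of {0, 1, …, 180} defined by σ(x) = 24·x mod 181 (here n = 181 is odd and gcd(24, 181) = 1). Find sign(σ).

-1

Start at x=118: 118 → 117 → 93 → 60 → 173 → 170 → 98 → … (one orbit).
The orbit structure of x ↦ 24x mod 181: 2 orbits of sizes [180, 1].
n − c = 181 − 2 = 179; sign = (−1)^179 = -1.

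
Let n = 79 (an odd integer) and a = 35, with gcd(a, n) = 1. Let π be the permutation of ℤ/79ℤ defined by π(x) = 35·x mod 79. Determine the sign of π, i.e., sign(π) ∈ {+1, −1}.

Orbit of 20 under x↦35x: [20, 68, 10, 34, 5, 17, 42]… (length divides ord_79(35)).
The orbit structure of x ↦ 35x mod 79: 2 orbits of sizes [78, 1].
n − c = 79 − 2 = 77; sign = (−1)^77 = -1.

-1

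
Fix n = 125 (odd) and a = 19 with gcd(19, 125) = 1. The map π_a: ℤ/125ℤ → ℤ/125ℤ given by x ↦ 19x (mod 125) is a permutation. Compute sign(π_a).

+1

Start at x=71: 71 → 99 → 6 → 114 → 41 → 29 → 51 → … (one orbit).
π_19 has 7 disjoint cycles with lengths [50, 50, 10, 10, 2, 2, 1] on {0,…,124}.
Σ(ℓ_i−1) = 125−7 = 118; sign = (−1)^118 = +1.
The Jacobi symbol (19|125) = +1 (Zolotarev) agrees.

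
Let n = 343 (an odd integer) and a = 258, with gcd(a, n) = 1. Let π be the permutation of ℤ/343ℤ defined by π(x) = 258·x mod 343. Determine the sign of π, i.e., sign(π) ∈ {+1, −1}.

-1

Start at x=267: 267 → 286 → 43 → 118 → 260 → 195 → 232 → … (one orbit).
Decompose π into cycles: lengths [98, 98, 98, 14, 14, 14, 2, 2, 2, 1] (10 cycles, including the fixed point 0).
With 10 cycles on 343 points, sign = (−1)^{343−10} = -1.
Zolotarev: (258|343) = -1, matching the cycle-count sign.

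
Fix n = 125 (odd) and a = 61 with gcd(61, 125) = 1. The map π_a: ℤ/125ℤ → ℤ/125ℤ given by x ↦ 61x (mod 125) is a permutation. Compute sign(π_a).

Trace 91: π^k(91) = [91, 51, 111, 21, 31, 16, 101] for k=0..6.
π_61 has 13 disjoint cycles with lengths [25, 25, 25, 25, 5, 5, 5, 5, 1, 1, 1, 1, 1] on {0,…,124}.
sign(π) = (−1)^{n − #cycles} = (−1)^{125−13} = (−1)^112 = +1.
Check: (61/125) = +1 by Zolotarev.

+1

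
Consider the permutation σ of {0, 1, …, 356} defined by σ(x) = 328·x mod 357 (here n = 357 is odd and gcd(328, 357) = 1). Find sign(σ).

+1

Start at x=64: 64 → 286 → 274 → 265 → 169 → 97 → 43 → … (one orbit).
33 cycles of lengths [16, 16, 16, 16, 16, 16, 16, 16, 16, 16, 16, 16, 16, 16, 16, 16, 16, 16, 16, 16, 16, 2, 2, 2, 2, 2, 2, 2, 2, 2, 1, 1, 1].
357 − 33 = 324 transpositions; sign(π) = (−1)^324 = +1.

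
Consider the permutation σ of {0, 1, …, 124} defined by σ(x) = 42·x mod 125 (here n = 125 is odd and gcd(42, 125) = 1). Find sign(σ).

Start at x=1: 1 → 42 → 14 → 88 → 71 → 107 → 119 → … (one orbit).
The orbit structure of x ↦ 42x mod 125: 4 orbits of sizes [100, 20, 4, 1].
sign(π) = (−1)^{n − #cycles} = (−1)^{125−4} = (−1)^121 = -1.

-1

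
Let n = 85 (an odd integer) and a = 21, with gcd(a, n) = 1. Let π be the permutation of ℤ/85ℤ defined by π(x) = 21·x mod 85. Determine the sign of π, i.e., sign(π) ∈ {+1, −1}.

+1

Trace 1: π^k(1) = [1, 21, 16, 81] for k=0..3.
π_21 has 25 disjoint cycles with lengths [4, 4, 4, 4, 4, 4, 4, 4, 4, 4, 4, 4, 4, 4, 4, 4, 4, 4, 4, 4, 1, 1, 1, 1, 1] on {0,…,84}.
85 − 25 = 60 transpositions; sign(π) = (−1)^60 = +1.
Via Zolotarev, sign(π_{21}) = (21|85) = +1.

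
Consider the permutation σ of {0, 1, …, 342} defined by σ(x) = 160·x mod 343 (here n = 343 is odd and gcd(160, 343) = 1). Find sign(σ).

-1

Orbit of 27 under x↦160x: [27, 204, 55, 225, 328, 1, 160]… (length divides ord_343(160)).
Decompose π into cycles: lengths [98, 98, 98, 14, 14, 14, 2, 2, 2, 1] (10 cycles, including the fixed point 0).
sign(π) = (−1)^{n − #cycles} = (−1)^{343−10} = (−1)^333 = -1.
The Jacobi symbol (160|343) = -1 (Zolotarev) agrees.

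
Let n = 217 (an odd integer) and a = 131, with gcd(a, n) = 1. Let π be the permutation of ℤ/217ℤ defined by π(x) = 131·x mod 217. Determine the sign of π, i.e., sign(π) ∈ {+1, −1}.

-1

Orbit of 107 under x↦131x: [107, 129, 190, 152, 165, 132, 149]… (length divides ord_217(131)).
Cycle lengths of π_131 on ℤ/217ℤ: [30, 30, 30, 30, 30, 30, 15, 15, 6, 1]; 10 cycles in total.
With 10 cycles on 217 points, sign = (−1)^{217−10} = -1.
(131|217)_J = -1 (Zolotarev's lemma cross-check).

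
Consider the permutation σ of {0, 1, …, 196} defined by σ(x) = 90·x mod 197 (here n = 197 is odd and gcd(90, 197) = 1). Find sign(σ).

+1

Trace 175: π^k(175) = [175, 187, 85, 164, 182, 29, 49] for k=0..6.
5 cycles of lengths [49, 49, 49, 49, 1].
sign(π) = (−1)^{n − #cycles} = (−1)^{197−5} = (−1)^192 = +1.
Via Zolotarev, sign(π_{90}) = (90|197) = +1.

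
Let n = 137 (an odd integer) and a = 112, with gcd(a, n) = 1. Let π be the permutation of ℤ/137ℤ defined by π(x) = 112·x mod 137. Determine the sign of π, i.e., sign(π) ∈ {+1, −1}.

Orbit of 49 under x↦112x: [49, 8, 74, 68, 81, 30, 72]… (length divides ord_137(112)).
3 cycles of lengths [68, 68, 1].
With 3 cycles on 137 points, sign = (−1)^{137−3} = +1.
(112|137)_J = +1 (Zolotarev's lemma cross-check).

+1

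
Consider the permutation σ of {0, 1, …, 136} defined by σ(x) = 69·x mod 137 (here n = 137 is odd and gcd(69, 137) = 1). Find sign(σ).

+1

Trace 60: π^k(60) = [60, 30, 15, 76, 38, 19, 78] for k=0..6.
Decompose π into cycles: lengths [68, 68, 1] (3 cycles, including the fixed point 0).
n − c = 137 − 3 = 134; sign = (−1)^134 = +1.
(69|137)_J = +1 (Zolotarev's lemma cross-check).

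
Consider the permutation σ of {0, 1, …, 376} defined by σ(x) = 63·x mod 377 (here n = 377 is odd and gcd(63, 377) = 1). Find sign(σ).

-1

Trace 266: π^k(266) = [266, 170, 154, 277, 109, 81, 202] for k=0..6.
π_63 has 8 disjoint cycles with lengths [84, 84, 84, 84, 14, 14, 12, 1] on {0,…,376}.
Σ(ℓ_i−1) = 377−8 = 369; sign = (−1)^369 = -1.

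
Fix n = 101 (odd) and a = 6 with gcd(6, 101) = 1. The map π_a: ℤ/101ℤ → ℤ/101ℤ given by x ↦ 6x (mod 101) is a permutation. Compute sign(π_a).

+1

Trace 87: π^k(87) = [87, 17, 1, 6, 36, 14, 84] for k=0..6.
π_6 has 11 disjoint cycles with lengths [10, 10, 10, 10, 10, 10, 10, 10, 10, 10, 1] on {0,…,100}.
11 cycles on 101: each ℓ→(−1)^(ℓ−1), product (−1)^90 = +1.
Check: (6/101) = +1 by Zolotarev.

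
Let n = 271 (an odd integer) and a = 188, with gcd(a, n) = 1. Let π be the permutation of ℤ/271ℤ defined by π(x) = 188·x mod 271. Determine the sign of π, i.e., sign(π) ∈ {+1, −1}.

-1

Orbit of 32 under x↦188x: [32, 54, 125, 194, 158, 165, 126]… (length divides ord_271(188)).
Cycle type of π: 54×5 + 1; total 6 cycles.
271 − 6 = 265 transpositions; sign(π) = (−1)^265 = -1.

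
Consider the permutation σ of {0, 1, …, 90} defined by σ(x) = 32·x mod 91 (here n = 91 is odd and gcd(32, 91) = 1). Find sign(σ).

Orbit of 37 under x↦32x: [37, 1, 32, 23, 8, 74, 2]… (length divides ord_91(32)).
Decompose π into cycles: lengths [12, 12, 12, 12, 12, 12, 12, 3, 3, 1] (10 cycles, including the fixed point 0).
91 − 10 = 81 transpositions; sign(π) = (−1)^81 = -1.
Zolotarev: (32|91) = -1, matching the cycle-count sign.

-1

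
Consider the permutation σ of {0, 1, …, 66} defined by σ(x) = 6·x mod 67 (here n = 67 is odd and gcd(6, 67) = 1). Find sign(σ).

+1

Start at x=24: 24 → 10 → 60 → 25 → 16 → 29 → 40 → … (one orbit).
π_6 has 3 disjoint cycles with lengths [33, 33, 1] on {0,…,66}.
67 − 3 = 64 transpositions; sign(π) = (−1)^64 = +1.
(6|67)_J = +1 (Zolotarev's lemma cross-check).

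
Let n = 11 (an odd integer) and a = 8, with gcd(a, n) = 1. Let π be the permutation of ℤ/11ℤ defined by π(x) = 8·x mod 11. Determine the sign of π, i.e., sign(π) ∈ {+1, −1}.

Start at x=7: 7 → 1 → 8 → 9 → 6 → 4 → 10 → … (one orbit).
Cycle type of π: 10 + 1; total 2 cycles.
sign(π) = (−1)^{n − #cycles} = (−1)^{11−2} = (−1)^9 = -1.

-1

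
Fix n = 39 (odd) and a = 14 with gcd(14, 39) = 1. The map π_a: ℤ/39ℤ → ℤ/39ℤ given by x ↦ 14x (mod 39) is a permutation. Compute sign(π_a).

Start at x=1: 1 → 14 → 1 (one orbit).
Decompose π into cycles: lengths [2, 2, 2, 2, 2, 2, 2, 2, 2, 2, 2, 2, 2, 1, 1, 1, 1, 1, 1, 1, 1, 1, 1, 1, 1, 1] (26 cycles, including the fixed point 0).
n − c = 39 − 26 = 13; sign = (−1)^13 = -1.
Zolotarev: (14|39) = -1, matching the cycle-count sign.

-1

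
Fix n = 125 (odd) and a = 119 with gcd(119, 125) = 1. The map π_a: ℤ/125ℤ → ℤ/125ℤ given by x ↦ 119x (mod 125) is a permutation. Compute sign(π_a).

+1

Orbit of 91 under x↦119x: [91, 79, 26, 94, 61, 9, 71]… (length divides ord_125(119)).
7 cycles of lengths [50, 50, 10, 10, 2, 2, 1].
125 − 7 = 118 transpositions; sign(π) = (−1)^118 = +1.
Via Zolotarev, sign(π_{119}) = (119|125) = +1.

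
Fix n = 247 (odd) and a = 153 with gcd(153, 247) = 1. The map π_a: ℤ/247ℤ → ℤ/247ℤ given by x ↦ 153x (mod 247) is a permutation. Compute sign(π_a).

Start at x=1: 1 → 153 → 191 → 77 → 172 → 134 → 1 (one orbit).
π_153 has 57 disjoint cycles with lengths [6, 6, 6, 6, 6, 6, 6, 6, 6, 6, 6, 6, 6, 6, 6, 6, 6, 6, 6, 6, 6, 6, 6, 6, 6, 6, 6, 6, 6, 6, 6, 6, 6, 6, 6, 6, 6, 6, 1, 1, 1, 1, 1, 1, 1, 1, 1, 1, 1, 1, 1, 1, 1, 1, 1, 1, 1] on {0,…,246}.
Σ(ℓ_i−1) = 247−57 = 190; sign = (−1)^190 = +1.
Via Zolotarev, sign(π_{153}) = (153|247) = +1.

+1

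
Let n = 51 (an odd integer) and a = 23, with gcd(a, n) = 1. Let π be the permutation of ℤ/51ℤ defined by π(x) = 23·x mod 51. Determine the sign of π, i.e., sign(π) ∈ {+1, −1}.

Trace 1: π^k(1) = [1, 23, 19, 29, 4, 41, 25] for k=0..6.
π_23 has 5 disjoint cycles with lengths [16, 16, 16, 2, 1] on {0,…,50}.
sign(π) = (−1)^{n − #cycles} = (−1)^{51−5} = (−1)^46 = +1.

+1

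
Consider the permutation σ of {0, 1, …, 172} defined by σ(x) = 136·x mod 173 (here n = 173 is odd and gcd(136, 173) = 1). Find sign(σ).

Orbit of 51 under x↦136x: [51, 16, 100, 106, 57, 140, 10]… (length divides ord_173(136)).
Cycle type of π: 43×4 + 1; total 5 cycles.
173 − 5 = 168 transpositions; sign(π) = (−1)^168 = +1.

+1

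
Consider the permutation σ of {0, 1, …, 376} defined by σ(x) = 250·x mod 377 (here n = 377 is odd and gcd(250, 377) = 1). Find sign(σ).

-1

Orbit of 289 under x↦250x: [289, 243, 53, 55, 178, 14, 107]… (length divides ord_377(250)).
Decompose π into cycles: lengths [84, 84, 84, 84, 28, 3, 3, 3, 3, 1] (10 cycles, including the fixed point 0).
10 cycles on 377: each ℓ→(−1)^(ℓ−1), product (−1)^367 = -1.
The Jacobi symbol (250|377) = -1 (Zolotarev) agrees.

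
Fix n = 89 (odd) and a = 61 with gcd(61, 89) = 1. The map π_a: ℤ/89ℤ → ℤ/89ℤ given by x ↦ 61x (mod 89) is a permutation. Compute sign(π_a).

Start at x=54: 54 → 1 → 61 → 72 → 31 → 22 → 7 → … (one orbit).
Cycle type of π: 88 + 1; total 2 cycles.
2 cycles on 89: each ℓ→(−1)^(ℓ−1), product (−1)^87 = -1.
The Jacobi symbol (61|89) = -1 (Zolotarev) agrees.

-1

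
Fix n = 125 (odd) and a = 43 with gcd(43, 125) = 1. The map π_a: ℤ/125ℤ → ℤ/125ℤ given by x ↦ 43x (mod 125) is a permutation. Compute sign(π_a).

-1

Trace 99: π^k(99) = [99, 7, 51, 68, 49, 107, 101] for k=0..6.
Cycle type of π: 20×5 + 4×6 + 1; total 12 cycles.
With 12 cycles on 125 points, sign = (−1)^{125−12} = -1.
(43|125)_J = -1 (Zolotarev's lemma cross-check).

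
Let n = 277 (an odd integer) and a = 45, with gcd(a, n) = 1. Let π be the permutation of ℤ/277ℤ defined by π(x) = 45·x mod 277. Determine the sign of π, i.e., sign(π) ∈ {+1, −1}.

Trace 253: π^k(253) = [253, 28, 152, 192, 53, 169, 126] for k=0..6.
The orbit structure of x ↦ 45x mod 277: 2 orbits of sizes [276, 1].
With 2 cycles on 277 points, sign = (−1)^{277−2} = -1.

-1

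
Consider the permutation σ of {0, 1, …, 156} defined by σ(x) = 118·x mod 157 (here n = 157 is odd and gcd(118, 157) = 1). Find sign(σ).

+1

Orbit of 118 under x↦118x: [118, 108, 27, 46, 90, 101, 143]… (length divides ord_157(118)).
Cycle lengths of π_118 on ℤ/157ℤ: [26, 26, 26, 26, 26, 26, 1]; 7 cycles in total.
157 − 7 = 150 transpositions; sign(π) = (−1)^150 = +1.
The Jacobi symbol (118|157) = +1 (Zolotarev) agrees.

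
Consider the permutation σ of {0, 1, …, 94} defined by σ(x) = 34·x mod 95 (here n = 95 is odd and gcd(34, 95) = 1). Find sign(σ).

-1

Start at x=61: 61 → 79 → 26 → 29 → 36 → 84 → 6 → … (one orbit).
Cycle type of π: 18×5 + 2×2 + 1; total 8 cycles.
95 − 8 = 87 transpositions; sign(π) = (−1)^87 = -1.
(34|95)_J = -1 (Zolotarev's lemma cross-check).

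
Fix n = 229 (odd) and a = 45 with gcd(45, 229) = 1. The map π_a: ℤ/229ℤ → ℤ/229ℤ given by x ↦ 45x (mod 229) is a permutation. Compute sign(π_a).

+1

Trace 172: π^k(172) = [172, 183, 220, 53, 95, 153, 15] for k=0..6.
Cycle type of π: 114×2 + 1; total 3 cycles.
With 3 cycles on 229 points, sign = (−1)^{229−3} = +1.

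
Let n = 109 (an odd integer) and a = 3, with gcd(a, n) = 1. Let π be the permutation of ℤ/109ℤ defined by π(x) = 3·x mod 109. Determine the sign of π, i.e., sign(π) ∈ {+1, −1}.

Trace 3: π^k(3) = [3, 9, 27, 81, 25, 75, 7] for k=0..6.
Cycle lengths of π_3 on ℤ/109ℤ: [27, 27, 27, 27, 1]; 5 cycles in total.
Σ(ℓ_i−1) = 109−5 = 104; sign = (−1)^104 = +1.
The Jacobi symbol (3|109) = +1 (Zolotarev) agrees.

+1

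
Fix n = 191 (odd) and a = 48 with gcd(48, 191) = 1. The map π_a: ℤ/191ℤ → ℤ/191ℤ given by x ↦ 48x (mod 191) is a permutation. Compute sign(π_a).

Orbit of 153 under x↦48x: [153, 86, 117, 77, 67, 160, 40]… (length divides ord_191(48)).
3 cycles of lengths [95, 95, 1].
3 cycles on 191: each ℓ→(−1)^(ℓ−1), product (−1)^188 = +1.
Via Zolotarev, sign(π_{48}) = (48|191) = +1.

+1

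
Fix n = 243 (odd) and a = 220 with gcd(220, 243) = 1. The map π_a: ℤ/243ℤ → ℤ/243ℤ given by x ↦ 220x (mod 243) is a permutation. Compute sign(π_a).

+1

Trace 220: π^k(220) = [220, 43, 226, 148, 241, 46, 157] for k=0..6.
Decompose π into cycles: lengths [81, 81, 27, 27, 9, 9, 3, 3, 1, 1, 1] (11 cycles, including the fixed point 0).
Σ(ℓ_i−1) = 243−11 = 232; sign = (−1)^232 = +1.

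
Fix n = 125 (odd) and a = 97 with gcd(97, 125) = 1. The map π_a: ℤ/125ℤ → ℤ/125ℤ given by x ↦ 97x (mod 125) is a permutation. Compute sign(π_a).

-1

Start at x=49: 49 → 3 → 41 → 102 → 19 → 93 → 21 → … (one orbit).
Decompose π into cycles: lengths [100, 20, 4, 1] (4 cycles, including the fixed point 0).
125 − 4 = 121 transpositions; sign(π) = (−1)^121 = -1.
Via Zolotarev, sign(π_{97}) = (97|125) = -1.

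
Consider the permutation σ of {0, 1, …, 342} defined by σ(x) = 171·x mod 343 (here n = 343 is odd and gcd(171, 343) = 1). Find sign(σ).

-1

Start at x=151: 151 → 96 → 295 → 24 → 331 → 6 → 340 → … (one orbit).
Cycle lengths of π_171 on ℤ/343ℤ: [294, 42, 6, 1]; 4 cycles in total.
343 − 4 = 339 transpositions; sign(π) = (−1)^339 = -1.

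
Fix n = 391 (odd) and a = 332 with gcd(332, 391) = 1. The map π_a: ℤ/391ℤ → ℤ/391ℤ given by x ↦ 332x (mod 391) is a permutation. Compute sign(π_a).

Orbit of 134 under x↦332x: [134, 305, 382, 140, 342, 154, 298]… (length divides ord_391(332)).
Cycle lengths of π_332 on ℤ/391ℤ: [88, 88, 88, 88, 22, 8, 8, 1]; 8 cycles in total.
Σ(ℓ_i−1) = 391−8 = 383; sign = (−1)^383 = -1.
Zolotarev: (332|391) = -1, matching the cycle-count sign.

-1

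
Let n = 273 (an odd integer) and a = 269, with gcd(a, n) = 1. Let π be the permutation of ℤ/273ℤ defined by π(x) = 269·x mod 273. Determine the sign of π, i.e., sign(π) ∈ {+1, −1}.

+1

Start at x=256: 256 → 68 → 1 → 269 → 16 → 209 → 256 (one orbit).
Decompose π into cycles: lengths [6, 6, 6, 6, 6, 6, 6, 6, 6, 6, 6, 6, 6, 6, 6, 6, 6, 6, 6, 6, 6, 6, 6, 6, 6, 6, 6, 6, 6, 6, 6, 6, 6, 6, 6, 6, 6, 6, 6, 6, 6, 6, 6, 3, 3, 3, 3, 2, 1] (49 cycles, including the fixed point 0).
273 − 49 = 224 transpositions; sign(π) = (−1)^224 = +1.
Via Zolotarev, sign(π_{269}) = (269|273) = +1.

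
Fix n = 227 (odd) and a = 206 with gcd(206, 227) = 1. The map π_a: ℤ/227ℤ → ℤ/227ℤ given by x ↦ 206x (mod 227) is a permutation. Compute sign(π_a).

Orbit of 206 under x↦206x: [206, 214, 46, 169, 83, 73, 56]… (length divides ord_227(206)).
2 cycles of lengths [226, 1].
sign(π) = (−1)^{n − #cycles} = (−1)^{227−2} = (−1)^225 = -1.

-1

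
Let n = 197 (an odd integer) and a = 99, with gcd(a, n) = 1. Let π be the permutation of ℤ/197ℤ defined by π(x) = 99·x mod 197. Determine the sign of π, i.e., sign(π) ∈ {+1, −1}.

Start at x=111: 111 → 154 → 77 → 137 → 167 → 182 → 91 → … (one orbit).
Cycle type of π: 196 + 1; total 2 cycles.
2 cycles on 197: each ℓ→(−1)^(ℓ−1), product (−1)^195 = -1.

-1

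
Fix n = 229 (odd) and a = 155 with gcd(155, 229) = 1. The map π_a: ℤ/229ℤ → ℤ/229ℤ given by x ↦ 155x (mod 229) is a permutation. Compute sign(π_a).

Start at x=33: 33 → 77 → 27 → 63 → 147 → 114 → 37 → … (one orbit).
Decompose π into cycles: lengths [228, 1] (2 cycles, including the fixed point 0).
With 2 cycles on 229 points, sign = (−1)^{229−2} = -1.
Zolotarev: (155|229) = -1, matching the cycle-count sign.

-1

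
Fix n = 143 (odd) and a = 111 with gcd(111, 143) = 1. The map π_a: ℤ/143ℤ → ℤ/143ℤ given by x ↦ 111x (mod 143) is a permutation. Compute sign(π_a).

-1

Trace 45: π^k(45) = [45, 133, 34, 56, 67, 1, 111] for k=0..6.
Cycle type of π: 12×11 + 1×11; total 22 cycles.
22 cycles on 143: each ℓ→(−1)^(ℓ−1), product (−1)^121 = -1.
Via Zolotarev, sign(π_{111}) = (111|143) = -1.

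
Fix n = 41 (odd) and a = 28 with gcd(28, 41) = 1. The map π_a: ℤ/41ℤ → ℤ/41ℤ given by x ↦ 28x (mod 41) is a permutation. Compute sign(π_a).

-1

Start at x=21: 21 → 14 → 23 → 29 → 33 → 22 → 1 → … (one orbit).
π_28 has 2 disjoint cycles with lengths [40, 1] on {0,…,40}.
sign(π) = (−1)^{n − #cycles} = (−1)^{41−2} = (−1)^39 = -1.
Via Zolotarev, sign(π_{28}) = (28|41) = -1.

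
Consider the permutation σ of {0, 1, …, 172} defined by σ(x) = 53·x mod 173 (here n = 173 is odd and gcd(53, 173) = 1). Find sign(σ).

-1

Trace 103: π^k(103) = [103, 96, 71, 130, 143, 140, 154] for k=0..6.
Cycle lengths of π_53 on ℤ/173ℤ: [172, 1]; 2 cycles in total.
n − c = 173 − 2 = 171; sign = (−1)^171 = -1.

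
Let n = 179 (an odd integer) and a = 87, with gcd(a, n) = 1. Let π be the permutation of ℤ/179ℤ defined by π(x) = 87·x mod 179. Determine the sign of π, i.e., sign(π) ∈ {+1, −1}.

Start at x=9: 9 → 67 → 101 → 16 → 139 → 100 → 108 → … (one orbit).
Cycle type of π: 89×2 + 1; total 3 cycles.
3 cycles on 179: each ℓ→(−1)^(ℓ−1), product (−1)^176 = +1.

+1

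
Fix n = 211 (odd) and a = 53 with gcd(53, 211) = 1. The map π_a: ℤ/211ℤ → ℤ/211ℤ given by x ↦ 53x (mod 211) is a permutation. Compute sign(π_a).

+1

Trace 196: π^k(196) = [196, 49, 65, 69, 70, 123, 189] for k=0..6.
The orbit structure of x ↦ 53x mod 211: 3 orbits of sizes [105, 105, 1].
sign(π) = (−1)^{n − #cycles} = (−1)^{211−3} = (−1)^208 = +1.
Check: (53/211) = +1 by Zolotarev.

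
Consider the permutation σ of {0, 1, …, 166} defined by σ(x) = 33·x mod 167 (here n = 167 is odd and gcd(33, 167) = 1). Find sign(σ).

Orbit of 28 under x↦33x: [28, 89, 98, 61, 9, 130, 115]… (length divides ord_167(33)).
π_33 has 3 disjoint cycles with lengths [83, 83, 1] on {0,…,166}.
With 3 cycles on 167 points, sign = (−1)^{167−3} = +1.
Via Zolotarev, sign(π_{33}) = (33|167) = +1.

+1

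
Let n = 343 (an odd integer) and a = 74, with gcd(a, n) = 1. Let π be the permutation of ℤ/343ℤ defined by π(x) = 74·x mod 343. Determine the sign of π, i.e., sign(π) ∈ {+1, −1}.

+1

Start at x=88: 88 → 338 → 316 → 60 → 324 → 309 → 228 → … (one orbit).
Cycle type of π: 147×2 + 21×2 + 3×2 + 1; total 7 cycles.
7 cycles on 343: each ℓ→(−1)^(ℓ−1), product (−1)^336 = +1.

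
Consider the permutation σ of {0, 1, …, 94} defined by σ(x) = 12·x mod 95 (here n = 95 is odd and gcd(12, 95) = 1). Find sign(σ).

+1

Start at x=12: 12 → 49 → 18 → 26 → 27 → 39 → 88 → … (one orbit).
Cycle type of π: 12×6 + 6×3 + 4 + 1; total 11 cycles.
n − c = 95 − 11 = 84; sign = (−1)^84 = +1.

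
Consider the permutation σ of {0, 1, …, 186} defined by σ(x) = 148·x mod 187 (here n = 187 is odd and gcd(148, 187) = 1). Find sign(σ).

-1

Orbit of 37 under x↦148x: [37, 53, 177, 16, 124, 26, 108]… (length divides ord_187(148)).
Cycle type of π: 80×2 + 16 + 5×2 + 1; total 6 cycles.
Σ(ℓ_i−1) = 187−6 = 181; sign = (−1)^181 = -1.
Check: (148/187) = -1 by Zolotarev.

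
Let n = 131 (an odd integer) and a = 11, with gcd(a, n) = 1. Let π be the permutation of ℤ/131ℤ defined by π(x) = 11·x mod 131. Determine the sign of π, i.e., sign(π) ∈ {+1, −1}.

+1

Orbit of 15 under x↦11x: [15, 34, 112, 53, 59, 125, 65]… (length divides ord_131(11)).
The orbit structure of x ↦ 11x mod 131: 3 orbits of sizes [65, 65, 1].
3 cycles on 131: each ℓ→(−1)^(ℓ−1), product (−1)^128 = +1.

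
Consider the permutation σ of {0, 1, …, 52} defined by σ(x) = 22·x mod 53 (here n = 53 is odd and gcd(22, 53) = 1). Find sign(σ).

-1

Orbit of 47 under x↦22x: [47, 27, 11, 30, 24, 51, 9]… (length divides ord_53(22)).
Decompose π into cycles: lengths [52, 1] (2 cycles, including the fixed point 0).
sign(π) = (−1)^{n − #cycles} = (−1)^{53−2} = (−1)^51 = -1.
(22|53)_J = -1 (Zolotarev's lemma cross-check).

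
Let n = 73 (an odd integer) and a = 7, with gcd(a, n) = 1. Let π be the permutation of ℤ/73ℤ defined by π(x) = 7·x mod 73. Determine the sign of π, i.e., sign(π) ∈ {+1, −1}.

-1

Orbit of 46 under x↦7x: [46, 30, 64, 10, 70, 52, 72]… (length divides ord_73(7)).
Cycle lengths of π_7 on ℤ/73ℤ: [24, 24, 24, 1]; 4 cycles in total.
sign(π) = (−1)^{n − #cycles} = (−1)^{73−4} = (−1)^69 = -1.
Via Zolotarev, sign(π_{7}) = (7|73) = -1.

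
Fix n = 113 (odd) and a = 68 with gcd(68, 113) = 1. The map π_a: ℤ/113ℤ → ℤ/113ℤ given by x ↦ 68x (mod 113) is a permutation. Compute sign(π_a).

-1

Start at x=84: 84 → 62 → 35 → 7 → 24 → 50 → 10 → … (one orbit).
2 cycles of lengths [112, 1].
With 2 cycles on 113 points, sign = (−1)^{113−2} = -1.
Zolotarev: (68|113) = -1, matching the cycle-count sign.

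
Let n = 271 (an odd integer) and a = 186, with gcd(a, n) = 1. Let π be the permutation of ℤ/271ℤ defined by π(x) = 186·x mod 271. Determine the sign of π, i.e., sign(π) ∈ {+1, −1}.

Orbit of 84 under x↦186x: [84, 177, 131, 247, 143, 40, 123]… (length divides ord_271(186)).
Cycle type of π: 270 + 1; total 2 cycles.
271 − 2 = 269 transpositions; sign(π) = (−1)^269 = -1.
Check: (186/271) = -1 by Zolotarev.

-1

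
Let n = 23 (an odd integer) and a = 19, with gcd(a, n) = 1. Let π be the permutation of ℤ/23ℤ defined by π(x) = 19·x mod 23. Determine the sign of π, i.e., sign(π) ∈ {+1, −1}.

Orbit of 20 under x↦19x: [20, 12, 21, 8, 14, 13, 17]… (length divides ord_23(19)).
2 cycles of lengths [22, 1].
23 − 2 = 21 transpositions; sign(π) = (−1)^21 = -1.

-1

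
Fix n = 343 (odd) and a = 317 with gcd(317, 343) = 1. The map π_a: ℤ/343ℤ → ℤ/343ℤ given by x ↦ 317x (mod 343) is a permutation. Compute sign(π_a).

+1

Orbit of 218 under x↦317x: [218, 163, 221, 85, 191, 179, 148]… (length divides ord_343(317)).
Decompose π into cycles: lengths [147, 147, 21, 21, 3, 3, 1] (7 cycles, including the fixed point 0).
n − c = 343 − 7 = 336; sign = (−1)^336 = +1.
The Jacobi symbol (317|343) = +1 (Zolotarev) agrees.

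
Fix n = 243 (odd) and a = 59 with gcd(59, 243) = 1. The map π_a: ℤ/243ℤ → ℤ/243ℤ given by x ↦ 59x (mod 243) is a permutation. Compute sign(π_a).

Trace 238: π^k(238) = [238, 191, 91, 23, 142, 116, 40] for k=0..6.
6 cycles of lengths [162, 54, 18, 6, 2, 1].
sign(π) = (−1)^{n − #cycles} = (−1)^{243−6} = (−1)^237 = -1.

-1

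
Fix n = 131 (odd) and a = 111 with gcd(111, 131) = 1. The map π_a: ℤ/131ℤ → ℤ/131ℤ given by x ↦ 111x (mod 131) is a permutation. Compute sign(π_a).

-1

Orbit of 82 under x↦111x: [82, 63, 50, 48, 88, 74, 92]… (length divides ord_131(111)).
Cycle type of π: 130 + 1; total 2 cycles.
With 2 cycles on 131 points, sign = (−1)^{131−2} = -1.
Check: (111/131) = -1 by Zolotarev.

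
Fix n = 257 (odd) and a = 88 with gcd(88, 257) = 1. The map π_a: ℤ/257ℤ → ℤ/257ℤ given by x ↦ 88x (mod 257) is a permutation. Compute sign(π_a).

+1

Start at x=60: 60 → 140 → 241 → 134 → 227 → 187 → 8 → … (one orbit).
Cycle type of π: 64×4 + 1; total 5 cycles.
n − c = 257 − 5 = 252; sign = (−1)^252 = +1.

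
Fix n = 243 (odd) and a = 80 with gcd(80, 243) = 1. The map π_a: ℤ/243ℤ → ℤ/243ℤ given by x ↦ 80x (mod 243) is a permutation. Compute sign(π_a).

-1

Start at x=242: 242 → 163 → 161 → 1 → 80 → 82 → 242 (one orbit).
Cycle type of π: 6×27 + 2×40 + 1; total 68 cycles.
Σ(ℓ_i−1) = 243−68 = 175; sign = (−1)^175 = -1.
Zolotarev: (80|243) = -1, matching the cycle-count sign.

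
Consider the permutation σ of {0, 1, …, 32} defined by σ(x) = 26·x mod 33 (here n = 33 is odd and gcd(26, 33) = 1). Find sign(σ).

Start at x=1: 1 → 26 → 16 → 20 → 25 → 23 → 4 → … (one orbit).
The orbit structure of x ↦ 26x mod 33: 6 orbits of sizes [10, 10, 5, 5, 2, 1].
33 − 6 = 27 transpositions; sign(π) = (−1)^27 = -1.
The Jacobi symbol (26|33) = -1 (Zolotarev) agrees.

-1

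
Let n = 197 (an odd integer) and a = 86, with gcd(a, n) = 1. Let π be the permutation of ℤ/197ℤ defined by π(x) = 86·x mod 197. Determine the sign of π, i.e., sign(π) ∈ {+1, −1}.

Orbit of 56 under x↦86x: [56, 88, 82, 157, 106, 54, 113]… (length divides ord_197(86)).
Cycle type of π: 196 + 1; total 2 cycles.
197 − 2 = 195 transpositions; sign(π) = (−1)^195 = -1.
The Jacobi symbol (86|197) = -1 (Zolotarev) agrees.

-1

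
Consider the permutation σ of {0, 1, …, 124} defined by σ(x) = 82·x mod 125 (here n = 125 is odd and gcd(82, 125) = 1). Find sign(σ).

Trace 93: π^k(93) = [93, 1, 82, 99, 118, 51, 57] for k=0..6.
12 cycles of lengths [20, 20, 20, 20, 20, 4, 4, 4, 4, 4, 4, 1].
12 cycles on 125: each ℓ→(−1)^(ℓ−1), product (−1)^113 = -1.
The Jacobi symbol (82|125) = -1 (Zolotarev) agrees.

-1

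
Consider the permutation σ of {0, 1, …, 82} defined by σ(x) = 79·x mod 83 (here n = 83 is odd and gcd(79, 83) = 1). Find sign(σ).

-1

Start at x=9: 9 → 47 → 61 → 5 → 63 → 80 → 12 → … (one orbit).
Decompose π into cycles: lengths [82, 1] (2 cycles, including the fixed point 0).
2 cycles on 83: each ℓ→(−1)^(ℓ−1), product (−1)^81 = -1.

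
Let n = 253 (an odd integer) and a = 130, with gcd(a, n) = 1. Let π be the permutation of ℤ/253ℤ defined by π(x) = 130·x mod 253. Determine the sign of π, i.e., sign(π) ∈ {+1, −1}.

Orbit of 75 under x↦130x: [75, 136, 223, 148, 12, 42, 147]… (length divides ord_253(130)).
Cycle type of π: 110×2 + 22 + 5×2 + 1; total 6 cycles.
Σ(ℓ_i−1) = 253−6 = 247; sign = (−1)^247 = -1.

-1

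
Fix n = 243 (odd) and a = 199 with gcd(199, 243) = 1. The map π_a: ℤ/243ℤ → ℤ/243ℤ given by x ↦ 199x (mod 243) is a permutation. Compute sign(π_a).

+1

Orbit of 91 under x↦199x: [91, 127, 1, 199, 235, 109, 64]… (length divides ord_243(199)).
π_199 has 27 disjoint cycles with lengths [27, 27, 27, 27, 27, 27, 9, 9, 9, 9, 9, 9, 3, 3, 3, 3, 3, 3, 1, 1, 1, 1, 1, 1, 1, 1, 1] on {0,…,242}.
n − c = 243 − 27 = 216; sign = (−1)^216 = +1.
(199|243)_J = +1 (Zolotarev's lemma cross-check).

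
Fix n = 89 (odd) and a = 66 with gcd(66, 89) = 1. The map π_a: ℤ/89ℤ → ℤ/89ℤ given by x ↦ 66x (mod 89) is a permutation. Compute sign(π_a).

-1

Start at x=78: 78 → 75 → 55 → 70 → 81 → 6 → 40 → … (one orbit).
The orbit structure of x ↦ 66x mod 89: 2 orbits of sizes [88, 1].
Σ(ℓ_i−1) = 89−2 = 87; sign = (−1)^87 = -1.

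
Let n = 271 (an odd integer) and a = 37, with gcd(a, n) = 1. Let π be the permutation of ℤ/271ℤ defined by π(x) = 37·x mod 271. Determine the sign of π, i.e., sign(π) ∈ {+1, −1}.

+1

Trace 151: π^k(151) = [151, 167, 217, 170, 57, 212, 256] for k=0..6.
The orbit structure of x ↦ 37x mod 271: 3 orbits of sizes [135, 135, 1].
With 3 cycles on 271 points, sign = (−1)^{271−3} = +1.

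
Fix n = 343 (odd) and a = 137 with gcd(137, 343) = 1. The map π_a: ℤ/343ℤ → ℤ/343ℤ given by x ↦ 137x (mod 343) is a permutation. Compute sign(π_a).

Trace 102: π^k(102) = [102, 254, 155, 312, 212, 232, 228] for k=0..6.
Decompose π into cycles: lengths [147, 147, 21, 21, 3, 3, 1] (7 cycles, including the fixed point 0).
n − c = 343 − 7 = 336; sign = (−1)^336 = +1.
Check: (137/343) = +1 by Zolotarev.

+1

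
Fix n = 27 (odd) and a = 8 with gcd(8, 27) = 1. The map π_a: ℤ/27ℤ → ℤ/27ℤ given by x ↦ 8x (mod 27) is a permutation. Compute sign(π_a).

-1

Trace 26: π^k(26) = [26, 19, 17, 1, 8, 10] for k=0..5.
The orbit structure of x ↦ 8x mod 27: 8 orbits of sizes [6, 6, 6, 2, 2, 2, 2, 1].
Σ(ℓ_i−1) = 27−8 = 19; sign = (−1)^19 = -1.
Zolotarev: (8|27) = -1, matching the cycle-count sign.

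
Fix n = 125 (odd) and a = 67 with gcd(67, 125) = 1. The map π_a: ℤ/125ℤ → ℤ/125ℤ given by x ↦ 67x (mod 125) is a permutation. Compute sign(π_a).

-1

Orbit of 66 under x↦67x: [66, 47, 24, 108, 111, 62, 29]… (length divides ord_125(67)).
π_67 has 4 disjoint cycles with lengths [100, 20, 4, 1] on {0,…,124}.
sign(π) = (−1)^{n − #cycles} = (−1)^{125−4} = (−1)^121 = -1.
Via Zolotarev, sign(π_{67}) = (67|125) = -1.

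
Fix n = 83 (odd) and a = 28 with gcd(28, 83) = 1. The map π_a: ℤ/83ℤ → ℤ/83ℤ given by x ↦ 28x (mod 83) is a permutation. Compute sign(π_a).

+1

Orbit of 7 under x↦28x: [7, 30, 10, 31, 38, 68, 78]… (length divides ord_83(28)).
Decompose π into cycles: lengths [41, 41, 1] (3 cycles, including the fixed point 0).
3 cycles on 83: each ℓ→(−1)^(ℓ−1), product (−1)^80 = +1.
(28|83)_J = +1 (Zolotarev's lemma cross-check).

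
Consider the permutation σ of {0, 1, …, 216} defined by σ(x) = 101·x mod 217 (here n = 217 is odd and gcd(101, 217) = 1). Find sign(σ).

-1

Trace 188: π^k(188) = [188, 109, 159, 1, 101, 2, 202] for k=0..6.
Decompose π into cycles: lengths [30, 30, 30, 30, 30, 30, 6, 5, 5, 5, 5, 5, 5, 1] (14 cycles, including the fixed point 0).
14 cycles on 217: each ℓ→(−1)^(ℓ−1), product (−1)^203 = -1.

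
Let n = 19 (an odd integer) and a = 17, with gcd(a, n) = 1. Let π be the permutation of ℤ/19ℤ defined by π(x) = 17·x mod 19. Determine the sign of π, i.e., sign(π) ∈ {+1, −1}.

Start at x=1: 1 → 17 → 4 → 11 → 16 → 6 → 7 → … (one orbit).
Decompose π into cycles: lengths [9, 9, 1] (3 cycles, including the fixed point 0).
Σ(ℓ_i−1) = 19−3 = 16; sign = (−1)^16 = +1.
Zolotarev: (17|19) = +1, matching the cycle-count sign.

+1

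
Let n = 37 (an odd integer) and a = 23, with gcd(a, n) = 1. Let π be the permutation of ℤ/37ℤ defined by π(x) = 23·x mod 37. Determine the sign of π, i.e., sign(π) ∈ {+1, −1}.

-1

Start at x=14: 14 → 26 → 6 → 27 → 29 → 1 → 23 → … (one orbit).
Cycle type of π: 12×3 + 1; total 4 cycles.
n − c = 37 − 4 = 33; sign = (−1)^33 = -1.
Zolotarev: (23|37) = -1, matching the cycle-count sign.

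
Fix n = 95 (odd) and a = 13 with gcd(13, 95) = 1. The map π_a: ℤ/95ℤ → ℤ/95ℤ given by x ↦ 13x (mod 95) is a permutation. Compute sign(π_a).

Trace 27: π^k(27) = [27, 66, 3, 39, 32, 36, 88] for k=0..6.
5 cycles of lengths [36, 36, 18, 4, 1].
Σ(ℓ_i−1) = 95−5 = 90; sign = (−1)^90 = +1.

+1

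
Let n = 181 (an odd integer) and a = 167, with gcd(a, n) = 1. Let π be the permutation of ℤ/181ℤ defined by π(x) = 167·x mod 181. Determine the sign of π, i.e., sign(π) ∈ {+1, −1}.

Start at x=161: 161 → 99 → 62 → 37 → 25 → 12 → 13 → … (one orbit).
The orbit structure of x ↦ 167x mod 181: 3 orbits of sizes [90, 90, 1].
n − c = 181 − 3 = 178; sign = (−1)^178 = +1.
The Jacobi symbol (167|181) = +1 (Zolotarev) agrees.

+1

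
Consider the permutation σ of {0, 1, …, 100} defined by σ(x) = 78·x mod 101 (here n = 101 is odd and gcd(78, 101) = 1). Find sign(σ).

Orbit of 56 under x↦78x: [56, 25, 31, 95, 37, 58, 80]… (length divides ord_101(78)).
Cycle type of π: 25×4 + 1; total 5 cycles.
sign(π) = (−1)^{n − #cycles} = (−1)^{101−5} = (−1)^96 = +1.
Via Zolotarev, sign(π_{78}) = (78|101) = +1.

+1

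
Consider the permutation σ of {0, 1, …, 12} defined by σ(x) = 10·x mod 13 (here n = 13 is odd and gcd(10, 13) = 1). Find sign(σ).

Trace 4: π^k(4) = [4, 1, 10, 9, 12, 3] for k=0..5.
Cycle type of π: 6×2 + 1; total 3 cycles.
13 − 3 = 10 transpositions; sign(π) = (−1)^10 = +1.
Via Zolotarev, sign(π_{10}) = (10|13) = +1.

+1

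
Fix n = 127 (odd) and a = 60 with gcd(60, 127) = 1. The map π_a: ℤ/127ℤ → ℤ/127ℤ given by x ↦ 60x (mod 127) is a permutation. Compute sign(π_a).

+1

Trace 49: π^k(49) = [49, 19, 124, 74, 122, 81, 34] for k=0..6.
π_60 has 3 disjoint cycles with lengths [63, 63, 1] on {0,…,126}.
Σ(ℓ_i−1) = 127−3 = 124; sign = (−1)^124 = +1.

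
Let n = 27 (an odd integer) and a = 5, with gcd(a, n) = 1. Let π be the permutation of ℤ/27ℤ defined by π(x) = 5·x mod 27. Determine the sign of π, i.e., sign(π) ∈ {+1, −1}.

Trace 19: π^k(19) = [19, 14, 16, 26, 22, 2, 10] for k=0..6.
Decompose π into cycles: lengths [18, 6, 2, 1] (4 cycles, including the fixed point 0).
n − c = 27 − 4 = 23; sign = (−1)^23 = -1.
Zolotarev: (5|27) = -1, matching the cycle-count sign.

-1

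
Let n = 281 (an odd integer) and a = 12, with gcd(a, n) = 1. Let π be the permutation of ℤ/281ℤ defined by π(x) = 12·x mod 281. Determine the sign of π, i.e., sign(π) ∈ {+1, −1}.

-1

Orbit of 240 under x↦12x: [240, 70, 278, 245, 130, 155, 174]… (length divides ord_281(12)).
Decompose π into cycles: lengths [280, 1] (2 cycles, including the fixed point 0).
2 cycles on 281: each ℓ→(−1)^(ℓ−1), product (−1)^279 = -1.
Via Zolotarev, sign(π_{12}) = (12|281) = -1.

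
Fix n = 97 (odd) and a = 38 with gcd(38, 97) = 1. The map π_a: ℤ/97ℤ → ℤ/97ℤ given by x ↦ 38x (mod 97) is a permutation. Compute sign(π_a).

Orbit of 17 under x↦38x: [17, 64, 7, 72, 20, 81, 71]… (length divides ord_97(38)).
π_38 has 2 disjoint cycles with lengths [96, 1] on {0,…,96}.
With 2 cycles on 97 points, sign = (−1)^{97−2} = -1.

-1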